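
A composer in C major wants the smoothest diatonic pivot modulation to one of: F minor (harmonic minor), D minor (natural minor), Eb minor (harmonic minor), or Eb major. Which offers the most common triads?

D minor

Triads of C major: C (I), Dm (ii), Em (iii), F (IV), G (V), Am (vi), Bdim (vii°).
F minor (harmonic minor) shares 1: C.
D minor (natural minor) shares 4: C, Dm, F, Am.
Eb minor (harmonic minor) shares 0: none.
Eb major shares 0: none.
The most common triads (4) are shared with D minor.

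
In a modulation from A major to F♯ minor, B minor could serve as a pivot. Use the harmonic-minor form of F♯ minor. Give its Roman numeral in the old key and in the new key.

ii in A major; iv in F♯ minor

The scale of A major is A B C♯ D E F♯ G♯; B is degree 2, and the triad built there (B-D-F♯) is minor, so it is ii.
The scale of F♯ minor (harmonic minor) is F♯ G♯ A B C♯ D E♯; B is degree 4, and the triad built there (B-D-F♯) is minor, so it is iv.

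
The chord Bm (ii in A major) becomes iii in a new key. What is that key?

G major

The numeral iii denotes a minor triad on scale degree 3. With B on degree 3, the tonic of the new key is G.
Degree 3 carries a minor triad in major keys, so the destination is G major.
Check: the diatonic triads of G major are G (I), Am (ii), Bm (iii), C (IV), D (V), Em (vi), F#dim (vii°) — Bm is indeed iii.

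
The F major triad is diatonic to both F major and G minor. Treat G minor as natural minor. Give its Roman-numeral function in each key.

The scale of F major is F G A Bb C D E; F is degree 1, and the triad built there (F-A-C) is major, so it is I.
The scale of G minor (natural minor) is G A Bb C D Eb F; F is degree 7, and the triad built there (F-A-C) is major, so it is VII.

I in F major; VII in G minor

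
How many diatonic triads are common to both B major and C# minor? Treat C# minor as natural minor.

4

Diatonic triads of B major: B (I), C#m (ii), D#m (iii), E (IV), F# (V), G#m (vi), A#dim (vii°).
Diatonic triads of C# minor (natural minor): C#m (i), D#dim (ii°), E (III), F#m (iv), G#m (v), A (VI), B (VII).
Matching root and quality in both lists: B, C#m, E, G#m.
That gives 4 common triads.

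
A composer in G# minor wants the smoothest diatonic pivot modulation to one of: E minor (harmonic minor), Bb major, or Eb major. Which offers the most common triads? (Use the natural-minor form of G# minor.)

Triads of G# minor (natural minor): G# minor (i), A# diminished (ii°), B major (III), C# minor (iv), D# minor (v), E major (VI), F# major (VII).
E minor (harmonic minor) shares 1: B.
Bb major shares 0: none.
Eb major shares 0: none.
The most common triads (1) are shared with E minor.

E minor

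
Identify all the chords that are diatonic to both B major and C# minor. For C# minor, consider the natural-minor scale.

B, C#m, E, G#m

Triads in B major: B (I), C#m (ii), D#m (iii), E (IV), F# (V), G#m (vi), A#dim (vii°).
Triads in C# minor (natural minor): C#m (i), D#dim (ii°), E (III), F#m (iv), G#m (v), A (VI), B (VII).
Shared triads with their functions: B (I in B major, VII in C# minor); C#m (ii in B major, i in C# minor); E (IV in B major, III in C# minor); G#m (vi in B major, v in C# minor).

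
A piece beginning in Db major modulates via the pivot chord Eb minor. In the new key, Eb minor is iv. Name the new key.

The numeral iv denotes a minor triad on scale degree 4. With Eb on degree 4, the tonic of the new key is Bb.
Degree 4 carries a minor triad in minor keys, so the destination is Bb minor.
Check: the diatonic triads of Bb minor (natural minor) are Bbm (i), Cdim (ii°), Db (III), Ebm (iv), Fm (v), Gb (VI), Ab (VII) — Eb minor is indeed iv.

Bb minor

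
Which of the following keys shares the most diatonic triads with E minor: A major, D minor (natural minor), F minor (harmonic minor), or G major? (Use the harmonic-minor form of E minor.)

G major

Triads of E minor (harmonic minor): Em (i), F#dim (ii°), Gaug (III+), Am (iv), B (V), C (VI), D#dim (vii°).
A major shares 0: none.
D minor (natural minor) shares 2: Am, C.
F minor (harmonic minor) shares 1: C.
G major shares 4: Em, F#dim, Am, C.
The most common triads (4) are shared with G major.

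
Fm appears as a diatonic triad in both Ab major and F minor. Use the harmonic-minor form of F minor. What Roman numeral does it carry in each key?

vi in Ab major; i in F minor

The scale of Ab major is Ab Bb C Db Eb F G; F is degree 6, and the triad built there (F-Ab-C) is minor, so it is vi.
The scale of F minor (harmonic minor) is F G Ab Bb C Db E; F is degree 1, and the triad built there (F-Ab-C) is minor, so it is i.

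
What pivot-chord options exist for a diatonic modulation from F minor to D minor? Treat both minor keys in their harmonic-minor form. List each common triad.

Edim

Triads in F minor (harmonic minor): Fm (i), Gdim (ii°), Abaug (III+), Bbm (iv), C (V), Db (VI), Edim (vii°).
Triads in D minor (harmonic minor): Dm (i), Edim (ii°), Faug (III+), Gm (iv), A (V), Bb (VI), C#dim (vii°).
Shared triads with their functions: Edim (vii° in F minor, ii° in D minor).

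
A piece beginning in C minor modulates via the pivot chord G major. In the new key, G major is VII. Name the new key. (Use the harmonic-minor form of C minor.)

The numeral VII denotes a major triad on scale degree 7. With G on degree 7, the tonic of the new key is A.
Degree 7 carries a major triad in natural-minor keys, so the destination is A minor.
Check: the diatonic triads of A minor (natural minor) are Am (i), Bdim (ii°), C (III), Dm (iv), Em (v), F (VI), G (VII) — G major is indeed VII.

A minor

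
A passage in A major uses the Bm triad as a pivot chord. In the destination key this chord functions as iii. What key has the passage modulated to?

G major

The numeral iii denotes a minor triad on scale degree 3. With B on degree 3, the tonic of the new key is G.
Degree 3 carries a minor triad in major keys, so the destination is G major.
Check: the diatonic triads of G major are G (I), Am (ii), Bm (iii), C (IV), D (V), Em (vi), F#dim (vii°) — Bm is indeed iii.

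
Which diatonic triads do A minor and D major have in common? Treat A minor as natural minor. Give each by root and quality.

Em, G

Triads in A minor (natural minor): A minor (i), B diminished (ii°), C major (III), D minor (iv), E minor (v), F major (VI), G major (VII).
Triads in D major: D major (I), E minor (ii), F♯ minor (iii), G major (IV), A major (V), B minor (vi), C♯ diminished (vii°).
Shared triads with their functions: E minor (v in A minor, ii in D major); G major (VII in A minor, IV in D major).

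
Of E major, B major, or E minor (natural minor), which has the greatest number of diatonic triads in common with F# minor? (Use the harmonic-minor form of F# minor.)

E minor

Triads of F# minor (harmonic minor): F#m (i), G#dim (ii°), Aaug (III+), Bm (iv), C# (V), D (VI), E#dim (vii°).
E major shares 1: F#m.
B major shares 0: none.
E minor (natural minor) shares 2: Bm, D.
The most common triads (2) are shared with E minor.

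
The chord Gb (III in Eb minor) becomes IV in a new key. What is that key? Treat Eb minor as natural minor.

Db major

The numeral IV denotes a major triad on scale degree 4. With Gb on degree 4, the tonic of the new key is Db.
Degree 4 carries a major triad in major keys, so the destination is Db major.
Check: the diatonic triads of Db major are Db (I), Ebm (ii), Fm (iii), Gb (IV), Ab (V), Bbm (vi), Cdim (vii°) — Gb is indeed IV.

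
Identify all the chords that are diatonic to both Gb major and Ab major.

Triads in Gb major: Gb major (I), Ab minor (ii), Bb minor (iii), Cb major (IV), Db major (V), Eb minor (vi), F diminished (vii°).
Triads in Ab major: Ab major (I), Bb minor (ii), C minor (iii), Db major (IV), Eb major (V), F minor (vi), G diminished (vii°).
Shared triads with their functions: Bb minor (iii in Gb major, ii in Ab major); Db major (V in Gb major, IV in Ab major).

Bbm, Db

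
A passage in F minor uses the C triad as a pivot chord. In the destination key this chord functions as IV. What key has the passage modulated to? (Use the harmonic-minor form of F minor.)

The numeral IV denotes a major triad on scale degree 4. With C on degree 4, the tonic of the new key is G.
Degree 4 carries a major triad in major keys, so the destination is G major.
Check: the diatonic triads of G major are G (I), Am (ii), Bm (iii), C (IV), D (V), Em (vi), F♯dim (vii°) — C is indeed IV.

G major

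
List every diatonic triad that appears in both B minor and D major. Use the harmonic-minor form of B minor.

Triads in B minor (harmonic minor): Bm (i), C#dim (ii°), Daug (III+), Em (iv), F# (V), G (VI), A#dim (vii°).
Triads in D major: D (I), Em (ii), F#m (iii), G (IV), A (V), Bm (vi), C#dim (vii°).
Shared triads with their functions: Bm (i in B minor, vi in D major); C#dim (ii° in B minor, vii° in D major); Em (iv in B minor, ii in D major); G (VI in B minor, IV in D major).

Bm, C#dim, Em, G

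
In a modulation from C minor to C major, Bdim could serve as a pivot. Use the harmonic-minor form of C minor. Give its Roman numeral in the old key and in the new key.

vii° in C minor; vii° in C major

The scale of C minor (harmonic minor) is C D E♭ F G A♭ B; B is degree 7, and the triad built there (B-D-F) is diminished, so it is vii°.
The scale of C major is C D E F G A B; B is degree 7, and the triad built there (B-D-F) is diminished, so it is vii°.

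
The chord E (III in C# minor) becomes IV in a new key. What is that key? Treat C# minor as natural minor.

B major

The numeral IV denotes a major triad on scale degree 4. With E on degree 4, the tonic of the new key is B.
Degree 4 carries a major triad in major keys, so the destination is B major.
Check: the diatonic triads of B major are B (I), C#m (ii), D#m (iii), E (IV), F# (V), G#m (vi), A#dim (vii°) — E is indeed IV.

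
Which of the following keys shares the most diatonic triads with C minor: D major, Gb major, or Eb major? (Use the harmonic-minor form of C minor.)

Eb major

Triads of C minor (harmonic minor): C minor (i), D diminished (ii°), Eb augmented (III+), F minor (iv), G major (V), Ab major (VI), B diminished (vii°).
D major shares 1: G.
Gb major shares 0: none.
Eb major shares 4: Cm, Ddim, Fm, Ab.
The most common triads (4) are shared with Eb major.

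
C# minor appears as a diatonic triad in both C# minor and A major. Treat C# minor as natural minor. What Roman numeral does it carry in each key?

The scale of C# minor (natural minor) is C# D# E F# G# A B; C# is degree 1, and the triad built there (C#-E-G#) is minor, so it is i.
The scale of A major is A B C# D E F# G#; C# is degree 3, and the triad built there (C#-E-G#) is minor, so it is iii.

i in C# minor; iii in A major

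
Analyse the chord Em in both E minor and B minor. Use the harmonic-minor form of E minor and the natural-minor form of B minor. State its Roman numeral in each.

The scale of E minor (harmonic minor) is E F♯ G A B C D♯; E is degree 1, and the triad built there (E-G-B) is minor, so it is i.
The scale of B minor (natural minor) is B C♯ D E F♯ G A; E is degree 4, and the triad built there (E-G-B) is minor, so it is iv.

i in E minor; iv in B minor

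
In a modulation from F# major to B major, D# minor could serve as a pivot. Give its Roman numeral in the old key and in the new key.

vi in F# major; iii in B major

The scale of F# major is F# G# A# B C# D# E#; D# is degree 6, and the triad built there (D#-F#-A#) is minor, so it is vi.
The scale of B major is B C# D# E F# G# A#; D# is degree 3, and the triad built there (D#-F#-A#) is minor, so it is iii.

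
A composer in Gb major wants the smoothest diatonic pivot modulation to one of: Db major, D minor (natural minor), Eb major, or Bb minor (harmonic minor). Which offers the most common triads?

Triads of Gb major: Gb major (I), Ab minor (ii), Bb minor (iii), Cb major (IV), Db major (V), Eb minor (vi), F diminished (vii°).
Db major shares 4: Gb, Bbm, Db, Ebm.
D minor (natural minor) shares 0: none.
Eb major shares 0: none.
Bb minor (harmonic minor) shares 3: Gb, Bbm, Ebm.
The most common triads (4) are shared with Db major.

Db major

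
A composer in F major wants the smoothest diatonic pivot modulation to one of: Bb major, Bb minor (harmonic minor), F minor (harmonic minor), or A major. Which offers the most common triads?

Triads of F major: F (I), Gm (ii), Am (iii), Bb (IV), C (V), Dm (vi), Edim (vii°).
Bb major shares 4: F, Gm, Bb, Dm.
Bb minor (harmonic minor) shares 1: F.
F minor (harmonic minor) shares 2: C, Edim.
A major shares 0: none.
The most common triads (4) are shared with Bb major.

Bb major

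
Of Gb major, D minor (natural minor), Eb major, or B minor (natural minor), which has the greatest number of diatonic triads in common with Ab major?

Eb major

Triads of Ab major: Ab major (I), Bb minor (ii), C minor (iii), Db major (IV), Eb major (V), F minor (vi), G diminished (vii°).
Gb major shares 2: Bbm, Db.
D minor (natural minor) shares 0: none.
Eb major shares 4: Ab, Cm, Eb, Fm.
B minor (natural minor) shares 0: none.
The most common triads (4) are shared with Eb major.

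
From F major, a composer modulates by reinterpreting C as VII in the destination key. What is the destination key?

The numeral VII denotes a major triad on scale degree 7. With C on degree 7, the tonic of the new key is D.
Degree 7 carries a major triad in natural-minor keys, so the destination is D minor.
Check: the diatonic triads of D minor (natural minor) are Dm (i), Edim (ii°), F (III), Gm (iv), Am (v), Bb (VI), C (VII) — C is indeed VII.

D minor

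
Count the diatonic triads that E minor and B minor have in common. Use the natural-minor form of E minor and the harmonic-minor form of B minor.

Diatonic triads of E minor (natural minor): Em (i), F#dim (ii°), G (III), Am (iv), Bm (v), C (VI), D (VII).
Diatonic triads of B minor (harmonic minor): Bm (i), C#dim (ii°), Daug (III+), Em (iv), F# (V), G (VI), A#dim (vii°).
Matching root and quality in both lists: Em, G, Bm.
That gives 3 common triads.

3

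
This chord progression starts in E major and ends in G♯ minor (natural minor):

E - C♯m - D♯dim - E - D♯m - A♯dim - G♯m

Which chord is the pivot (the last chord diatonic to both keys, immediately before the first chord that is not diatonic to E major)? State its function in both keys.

E — I in E major, VI in G♯ minor

Chords diatonic to E major: E, F♯m, G♯m, A, B, C♯m, D♯dim.
Reading the progression, the first chord not in that set is D♯m, so the modulation leaves E major there.
The chord immediately before D♯m is E, which is diatonic to both keys: I in E major and VI in G♯ minor.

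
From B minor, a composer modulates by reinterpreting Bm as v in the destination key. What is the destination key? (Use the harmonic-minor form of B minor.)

E minor

The numeral v denotes a minor triad on scale degree 5. With B on degree 5, the tonic of the new key is E.
Degree 5 carries a minor triad in natural-minor keys, so the destination is E minor.
Check: the diatonic triads of E minor (natural minor) are Em (i), F#dim (ii°), G (III), Am (iv), Bm (v), C (VI), D (VII) — Bm is indeed v.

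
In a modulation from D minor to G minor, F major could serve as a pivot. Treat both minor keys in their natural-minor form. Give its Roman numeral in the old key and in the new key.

The scale of D minor (natural minor) is D E F G A Bb C; F is degree 3, and the triad built there (F-A-C) is major, so it is III.
The scale of G minor (natural minor) is G A Bb C D Eb F; F is degree 7, and the triad built there (F-A-C) is major, so it is VII.

III in D minor; VII in G minor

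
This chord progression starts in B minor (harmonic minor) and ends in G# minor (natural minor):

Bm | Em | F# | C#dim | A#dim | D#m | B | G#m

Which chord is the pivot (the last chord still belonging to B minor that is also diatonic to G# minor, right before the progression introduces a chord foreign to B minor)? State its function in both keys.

Chords diatonic to B minor: Bm, C#dim, Daug, Em, F#, G, A#dim.
Reading the progression, the first chord not in that set is D#m, so the modulation leaves B minor there.
The chord immediately before D#m is A#dim, which is diatonic to both keys: vii° in B minor and ii° in G# minor.

A#dim — vii° in B minor, ii° in G# minor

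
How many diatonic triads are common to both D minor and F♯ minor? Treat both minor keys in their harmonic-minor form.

0

Diatonic triads of D minor (harmonic minor): D minor (i), E diminished (ii°), F augmented (III+), G minor (iv), A major (V), B♭ major (VI), C♯ diminished (vii°).
Diatonic triads of F♯ minor (harmonic minor): F♯ minor (i), G♯ diminished (ii°), A augmented (III+), B minor (iv), C♯ major (V), D major (VI), E♯ diminished (vii°).
No triad has the same root and quality in both keys.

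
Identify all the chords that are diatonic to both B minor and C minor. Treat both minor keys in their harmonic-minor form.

G

Triads in B minor (harmonic minor): B minor (i), C# diminished (ii°), D augmented (III+), E minor (iv), F# major (V), G major (VI), A# diminished (vii°).
Triads in C minor (harmonic minor): C minor (i), D diminished (ii°), Eb augmented (III+), F minor (iv), G major (V), Ab major (VI), B diminished (vii°).
Shared triads with their functions: G major (VI in B minor, V in C minor).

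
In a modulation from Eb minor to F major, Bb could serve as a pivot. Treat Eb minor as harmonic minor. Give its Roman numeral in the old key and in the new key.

The scale of Eb minor (harmonic minor) is Eb F Gb Ab Bb Cb D; Bb is degree 5, and the triad built there (Bb-D-F) is major, so it is V.
The scale of F major is F G A Bb C D E; Bb is degree 4, and the triad built there (Bb-D-F) is major, so it is IV.

V in Eb minor; IV in F major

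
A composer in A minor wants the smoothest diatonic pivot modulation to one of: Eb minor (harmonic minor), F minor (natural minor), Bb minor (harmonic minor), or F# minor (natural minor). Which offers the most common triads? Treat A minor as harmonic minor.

F# minor

Triads of A minor (harmonic minor): Am (i), Bdim (ii°), Caug (III+), Dm (iv), E (V), F (VI), G#dim (vii°).
Eb minor (harmonic minor) shares 0: none.
F minor (natural minor) shares 0: none.
Bb minor (harmonic minor) shares 1: F.
F# minor (natural minor) shares 2: E, G#dim.
The most common triads (2) are shared with F# minor.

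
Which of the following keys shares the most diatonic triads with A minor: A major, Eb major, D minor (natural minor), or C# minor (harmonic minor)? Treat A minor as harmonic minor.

Triads of A minor (harmonic minor): A minor (i), B diminished (ii°), C augmented (III+), D minor (iv), E major (V), F major (VI), G# diminished (vii°).
A major shares 2: E, G#dim.
Eb major shares 0: none.
D minor (natural minor) shares 3: Am, Dm, F.
C# minor (harmonic minor) shares 0: none.
The most common triads (3) are shared with D minor.

D minor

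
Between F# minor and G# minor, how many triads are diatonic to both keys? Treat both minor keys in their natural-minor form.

Diatonic triads of F# minor (natural minor): F#m (i), G#dim (ii°), A (III), Bm (iv), C#m (v), D (VI), E (VII).
Diatonic triads of G# minor (natural minor): G#m (i), A#dim (ii°), B (III), C#m (iv), D#m (v), E (VI), F# (VII).
Matching root and quality in both lists: C#m, E.
That gives 2 common triads.

2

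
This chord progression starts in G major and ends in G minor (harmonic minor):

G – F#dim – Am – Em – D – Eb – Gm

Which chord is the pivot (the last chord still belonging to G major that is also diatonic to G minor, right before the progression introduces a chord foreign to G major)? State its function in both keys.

D — V in G major, V in G minor

Chords diatonic to G major: G, Am, Bm, C, D, Em, F#dim.
Reading the progression, the first chord not in that set is Eb, so the modulation leaves G major there.
The chord immediately before Eb is D, which is diatonic to both keys: V in G major and V in G minor.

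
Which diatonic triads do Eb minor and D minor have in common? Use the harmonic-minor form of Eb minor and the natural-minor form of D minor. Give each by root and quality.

Triads in Eb minor (harmonic minor): Eb minor (i), F diminished (ii°), Gb augmented (III+), Ab minor (iv), Bb major (V), Cb major (VI), D diminished (vii°).
Triads in D minor (natural minor): D minor (i), E diminished (ii°), F major (III), G minor (iv), A minor (v), Bb major (VI), C major (VII).
Shared triads with their functions: Bb major (V in Eb minor, VI in D minor).

Bb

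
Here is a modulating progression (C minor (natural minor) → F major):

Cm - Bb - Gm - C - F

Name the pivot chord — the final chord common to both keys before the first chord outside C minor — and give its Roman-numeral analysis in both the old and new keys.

Chords diatonic to C minor: Cm, Ddim, Eb, Fm, Gm, Ab, Bb.
Reading the progression, the first chord not in that set is C, so the modulation leaves C minor there.
The chord immediately before C is Gm, which is diatonic to both keys: v in C minor and ii in F major.

Gm — v in C minor, ii in F major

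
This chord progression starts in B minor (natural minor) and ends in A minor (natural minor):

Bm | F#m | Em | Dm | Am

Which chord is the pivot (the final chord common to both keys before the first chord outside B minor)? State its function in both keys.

Em — iv in B minor, v in A minor

Chords diatonic to B minor: Bm, C#dim, D, Em, F#m, G, A.
Reading the progression, the first chord not in that set is Dm, so the modulation leaves B minor there.
The chord immediately before Dm is Em, which is diatonic to both keys: iv in B minor and v in A minor.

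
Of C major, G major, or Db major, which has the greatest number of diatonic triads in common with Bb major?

C major

Triads of Bb major: Bb (I), Cm (ii), Dm (iii), Eb (IV), F (V), Gm (vi), Adim (vii°).
C major shares 2: Dm, F.
G major shares 0: none.
Db major shares 0: none.
The most common triads (2) are shared with C major.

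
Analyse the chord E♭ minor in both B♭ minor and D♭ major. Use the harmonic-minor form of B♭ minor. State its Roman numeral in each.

iv in B♭ minor; ii in D♭ major

The scale of B♭ minor (harmonic minor) is B♭ C D♭ E♭ F G♭ A; E♭ is degree 4, and the triad built there (E♭-G♭-B♭) is minor, so it is iv.
The scale of D♭ major is D♭ E♭ F G♭ A♭ B♭ C; E♭ is degree 2, and the triad built there (E♭-G♭-B♭) is minor, so it is ii.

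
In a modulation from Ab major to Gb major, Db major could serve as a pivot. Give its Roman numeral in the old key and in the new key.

IV in Ab major; V in Gb major

The scale of Ab major is Ab Bb C Db Eb F G; Db is degree 4, and the triad built there (Db-F-Ab) is major, so it is IV.
The scale of Gb major is Gb Ab Bb Cb Db Eb F; Db is degree 5, and the triad built there (Db-F-Ab) is major, so it is V.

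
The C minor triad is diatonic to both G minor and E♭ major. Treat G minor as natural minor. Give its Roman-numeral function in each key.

iv in G minor; vi in E♭ major

The scale of G minor (natural minor) is G A B♭ C D E♭ F; C is degree 4, and the triad built there (C-E♭-G) is minor, so it is iv.
The scale of E♭ major is E♭ F G A♭ B♭ C D; C is degree 6, and the triad built there (C-E♭-G) is minor, so it is vi.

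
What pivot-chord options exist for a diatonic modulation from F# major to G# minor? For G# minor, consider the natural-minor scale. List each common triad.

Triads in F# major: F# (I), G#m (ii), A#m (iii), B (IV), C# (V), D#m (vi), E#dim (vii°).
Triads in G# minor (natural minor): G#m (i), A#dim (ii°), B (III), C#m (iv), D#m (v), E (VI), F# (VII).
Shared triads with their functions: F# (I in F# major, VII in G# minor); G#m (ii in F# major, i in G# minor); B (IV in F# major, III in G# minor); D#m (vi in F# major, v in G# minor).

F#, G#m, B, D#m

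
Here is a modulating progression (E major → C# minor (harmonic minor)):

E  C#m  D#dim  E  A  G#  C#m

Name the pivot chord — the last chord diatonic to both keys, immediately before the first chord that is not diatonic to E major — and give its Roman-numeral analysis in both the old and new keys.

Chords diatonic to E major: E, F#m, G#m, A, B, C#m, D#dim.
Reading the progression, the first chord not in that set is G#, so the modulation leaves E major there.
The chord immediately before G# is A, which is diatonic to both keys: IV in E major and VI in C# minor.

A — IV in E major, VI in C# minor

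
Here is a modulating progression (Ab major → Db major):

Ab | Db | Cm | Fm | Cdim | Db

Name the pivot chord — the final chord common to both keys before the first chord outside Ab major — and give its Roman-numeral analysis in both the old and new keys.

Fm — vi in Ab major, iii in Db major

Chords diatonic to Ab major: Ab, Bbm, Cm, Db, Eb, Fm, Gdim.
Reading the progression, the first chord not in that set is Cdim, so the modulation leaves Ab major there.
The chord immediately before Cdim is Fm, which is diatonic to both keys: vi in Ab major and iii in Db major.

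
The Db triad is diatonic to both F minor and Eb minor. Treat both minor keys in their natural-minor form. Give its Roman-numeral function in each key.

The scale of F minor (natural minor) is F G Ab Bb C Db Eb; Db is degree 6, and the triad built there (Db-F-Ab) is major, so it is VI.
The scale of Eb minor (natural minor) is Eb F Gb Ab Bb Cb Db; Db is degree 7, and the triad built there (Db-F-Ab) is major, so it is VII.

VI in F minor; VII in Eb minor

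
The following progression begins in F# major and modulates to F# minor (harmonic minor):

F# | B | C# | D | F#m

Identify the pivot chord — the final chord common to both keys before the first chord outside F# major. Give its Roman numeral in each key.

C# — V in F# major, V in F# minor

Chords diatonic to F# major: F#, G#m, A#m, B, C#, D#m, E#dim.
Reading the progression, the first chord not in that set is D, so the modulation leaves F# major there.
The chord immediately before D is C#, which is diatonic to both keys: V in F# major and V in F# minor.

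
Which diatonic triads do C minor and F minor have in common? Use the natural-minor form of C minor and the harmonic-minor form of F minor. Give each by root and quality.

Fm

Triads in C minor (natural minor): Cm (i), Ddim (ii°), Eb (III), Fm (iv), Gm (v), Ab (VI), Bb (VII).
Triads in F minor (harmonic minor): Fm (i), Gdim (ii°), Abaug (III+), Bbm (iv), C (V), Db (VI), Edim (vii°).
Shared triads with their functions: Fm (iv in C minor, i in F minor).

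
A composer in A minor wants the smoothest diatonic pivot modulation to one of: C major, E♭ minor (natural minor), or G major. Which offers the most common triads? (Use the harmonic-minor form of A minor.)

Triads of A minor (harmonic minor): A minor (i), B diminished (ii°), C augmented (III+), D minor (iv), E major (V), F major (VI), G♯ diminished (vii°).
C major shares 4: Am, Bdim, Dm, F.
E♭ minor (natural minor) shares 0: none.
G major shares 1: Am.
The most common triads (4) are shared with C major.

C major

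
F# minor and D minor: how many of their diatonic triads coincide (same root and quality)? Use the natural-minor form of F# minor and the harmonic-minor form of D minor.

1

Diatonic triads of F# minor (natural minor): F#m (i), G#dim (ii°), A (III), Bm (iv), C#m (v), D (VI), E (VII).
Diatonic triads of D minor (harmonic minor): Dm (i), Edim (ii°), Faug (III+), Gm (iv), A (V), Bb (VI), C#dim (vii°).
Matching root and quality in both lists: A.
That gives 1 common triad.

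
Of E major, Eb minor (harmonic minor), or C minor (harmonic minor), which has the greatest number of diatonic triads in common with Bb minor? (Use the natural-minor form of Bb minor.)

C minor

Triads of Bb minor (natural minor): Bbm (i), Cdim (ii°), Db (III), Ebm (iv), Fm (v), Gb (VI), Ab (VII).
E major shares 0: none.
Eb minor (harmonic minor) shares 1: Ebm.
C minor (harmonic minor) shares 2: Fm, Ab.
The most common triads (2) are shared with C minor.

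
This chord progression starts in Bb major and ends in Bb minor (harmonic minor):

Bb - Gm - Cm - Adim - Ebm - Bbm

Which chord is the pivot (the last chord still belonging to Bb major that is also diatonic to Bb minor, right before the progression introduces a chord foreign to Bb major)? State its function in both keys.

Chords diatonic to Bb major: Bb, Cm, Dm, Eb, F, Gm, Adim.
Reading the progression, the first chord not in that set is Ebm, so the modulation leaves Bb major there.
The chord immediately before Ebm is Adim, which is diatonic to both keys: vii° in Bb major and vii° in Bb minor.

Adim — vii° in Bb major, vii° in Bb minor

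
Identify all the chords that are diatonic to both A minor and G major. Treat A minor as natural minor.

Am, C, Em, G

Triads in A minor (natural minor): Am (i), Bdim (ii°), C (III), Dm (iv), Em (v), F (VI), G (VII).
Triads in G major: G (I), Am (ii), Bm (iii), C (IV), D (V), Em (vi), F#dim (vii°).
Shared triads with their functions: Am (i in A minor, ii in G major); C (III in A minor, IV in G major); Em (v in A minor, vi in G major); G (VII in A minor, I in G major).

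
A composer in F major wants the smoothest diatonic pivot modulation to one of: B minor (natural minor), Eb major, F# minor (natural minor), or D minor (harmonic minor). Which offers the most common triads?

D minor

Triads of F major: F major (I), G minor (ii), A minor (iii), Bb major (IV), C major (V), D minor (vi), E diminished (vii°).
B minor (natural minor) shares 0: none.
Eb major shares 2: Gm, Bb.
F# minor (natural minor) shares 0: none.
D minor (harmonic minor) shares 4: Gm, Bb, Dm, Edim.
The most common triads (4) are shared with D minor.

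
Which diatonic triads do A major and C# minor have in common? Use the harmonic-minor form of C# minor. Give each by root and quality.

Triads in A major: A major (I), B minor (ii), C# minor (iii), D major (IV), E major (V), F# minor (vi), G# diminished (vii°).
Triads in C# minor (harmonic minor): C# minor (i), D# diminished (ii°), E augmented (III+), F# minor (iv), G# major (V), A major (VI), B# diminished (vii°).
Shared triads with their functions: A major (I in A major, VI in C# minor); C# minor (iii in A major, i in C# minor); F# minor (vi in A major, iv in C# minor).

A, C#m, F#m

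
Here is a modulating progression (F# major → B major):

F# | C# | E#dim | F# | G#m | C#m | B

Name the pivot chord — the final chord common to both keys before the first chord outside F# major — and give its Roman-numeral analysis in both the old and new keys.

Chords diatonic to F# major: F#, G#m, A#m, B, C#, D#m, E#dim.
Reading the progression, the first chord not in that set is C#m, so the modulation leaves F# major there.
The chord immediately before C#m is G#m, which is diatonic to both keys: ii in F# major and vi in B major.

G#m — ii in F# major, vi in B major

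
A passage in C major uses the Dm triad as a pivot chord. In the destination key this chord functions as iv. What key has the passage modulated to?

A minor

The numeral iv denotes a minor triad on scale degree 4. With D on degree 4, the tonic of the new key is A.
Degree 4 carries a minor triad in minor keys, so the destination is A minor.
Check: the diatonic triads of A minor (natural minor) are Am (i), Bdim (ii°), C (III), Dm (iv), Em (v), F (VI), G (VII) — Dm is indeed iv.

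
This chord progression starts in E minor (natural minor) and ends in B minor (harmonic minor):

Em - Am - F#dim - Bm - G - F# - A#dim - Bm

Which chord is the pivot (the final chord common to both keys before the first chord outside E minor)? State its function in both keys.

G — III in E minor, VI in B minor

Chords diatonic to E minor: Em, F#dim, G, Am, Bm, C, D.
Reading the progression, the first chord not in that set is F#, so the modulation leaves E minor there.
The chord immediately before F# is G, which is diatonic to both keys: III in E minor and VI in B minor.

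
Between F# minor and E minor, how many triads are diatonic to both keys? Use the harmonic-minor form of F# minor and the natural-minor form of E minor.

2

Diatonic triads of F# minor (harmonic minor): F#m (i), G#dim (ii°), Aaug (III+), Bm (iv), C# (V), D (VI), E#dim (vii°).
Diatonic triads of E minor (natural minor): Em (i), F#dim (ii°), G (III), Am (iv), Bm (v), C (VI), D (VII).
Matching root and quality in both lists: Bm, D.
That gives 2 common triads.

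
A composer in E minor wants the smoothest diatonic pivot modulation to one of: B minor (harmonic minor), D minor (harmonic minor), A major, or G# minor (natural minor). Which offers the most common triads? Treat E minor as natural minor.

Triads of E minor (natural minor): Em (i), F#dim (ii°), G (III), Am (iv), Bm (v), C (VI), D (VII).
B minor (harmonic minor) shares 3: Em, G, Bm.
D minor (harmonic minor) shares 0: none.
A major shares 2: Bm, D.
G# minor (natural minor) shares 0: none.
The most common triads (3) are shared with B minor.

B minor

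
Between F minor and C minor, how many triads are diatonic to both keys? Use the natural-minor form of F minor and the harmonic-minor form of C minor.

3

Diatonic triads of F minor (natural minor): Fm (i), Gdim (ii°), Ab (III), Bbm (iv), Cm (v), Db (VI), Eb (VII).
Diatonic triads of C minor (harmonic minor): Cm (i), Ddim (ii°), Ebaug (III+), Fm (iv), G (V), Ab (VI), Bdim (vii°).
Matching root and quality in both lists: Fm, Ab, Cm.
That gives 3 common triads.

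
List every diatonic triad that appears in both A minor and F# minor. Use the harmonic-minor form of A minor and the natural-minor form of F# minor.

Triads in A minor (harmonic minor): A minor (i), B diminished (ii°), C augmented (III+), D minor (iv), E major (V), F major (VI), G# diminished (vii°).
Triads in F# minor (natural minor): F# minor (i), G# diminished (ii°), A major (III), B minor (iv), C# minor (v), D major (VI), E major (VII).
Shared triads with their functions: E major (V in A minor, VII in F# minor); G# diminished (vii° in A minor, ii° in F# minor).

E, G#dim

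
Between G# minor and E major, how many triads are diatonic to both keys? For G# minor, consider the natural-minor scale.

Diatonic triads of G# minor (natural minor): G# minor (i), A# diminished (ii°), B major (III), C# minor (iv), D# minor (v), E major (VI), F# major (VII).
Diatonic triads of E major: E major (I), F# minor (ii), G# minor (iii), A major (IV), B major (V), C# minor (vi), D# diminished (vii°).
Matching root and quality in both lists: G# minor, B major, C# minor, E major.
That gives 4 common triads.

4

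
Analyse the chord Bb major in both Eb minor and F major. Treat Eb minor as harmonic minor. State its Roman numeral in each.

V in Eb minor; IV in F major

The scale of Eb minor (harmonic minor) is Eb F Gb Ab Bb Cb D; Bb is degree 5, and the triad built there (Bb-D-F) is major, so it is V.
The scale of F major is F G A Bb C D E; Bb is degree 4, and the triad built there (Bb-D-F) is major, so it is IV.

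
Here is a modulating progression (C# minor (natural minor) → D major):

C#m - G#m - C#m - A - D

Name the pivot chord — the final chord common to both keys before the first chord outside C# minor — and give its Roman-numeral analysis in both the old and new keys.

A — VI in C# minor, V in D major

Chords diatonic to C# minor: C#m, D#dim, E, F#m, G#m, A, B.
Reading the progression, the first chord not in that set is D, so the modulation leaves C# minor there.
The chord immediately before D is A, which is diatonic to both keys: VI in C# minor and V in D major.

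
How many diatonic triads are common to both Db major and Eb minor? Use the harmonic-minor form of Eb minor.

1

Diatonic triads of Db major: Db (I), Ebm (ii), Fm (iii), Gb (IV), Ab (V), Bbm (vi), Cdim (vii°).
Diatonic triads of Eb minor (harmonic minor): Ebm (i), Fdim (ii°), Gbaug (III+), Abm (iv), Bb (V), Cb (VI), Ddim (vii°).
Matching root and quality in both lists: Ebm.
That gives 1 common triad.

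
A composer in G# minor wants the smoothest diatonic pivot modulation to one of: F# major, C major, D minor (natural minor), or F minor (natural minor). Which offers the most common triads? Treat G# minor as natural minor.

F# major

Triads of G# minor (natural minor): G#m (i), A#dim (ii°), B (III), C#m (iv), D#m (v), E (VI), F# (VII).
F# major shares 4: G#m, B, D#m, F#.
C major shares 0: none.
D minor (natural minor) shares 0: none.
F minor (natural minor) shares 0: none.
The most common triads (4) are shared with F# major.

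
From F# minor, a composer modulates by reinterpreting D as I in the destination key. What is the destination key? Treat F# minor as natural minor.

D major

The numeral I denotes a major triad on scale degree 1. With D on degree 1, the tonic of the new key is D.
Degree 1 carries a major triad in major keys, so the destination is D major.
Check: the diatonic triads of D major are D (I), Em (ii), F#m (iii), G (IV), A (V), Bm (vi), C#dim (vii°) — D is indeed I.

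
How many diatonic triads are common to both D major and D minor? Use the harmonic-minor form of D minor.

Diatonic triads of D major: D (I), Em (ii), F#m (iii), G (IV), A (V), Bm (vi), C#dim (vii°).
Diatonic triads of D minor (harmonic minor): Dm (i), Edim (ii°), Faug (III+), Gm (iv), A (V), Bb (VI), C#dim (vii°).
Matching root and quality in both lists: A, C#dim.
That gives 2 common triads.

2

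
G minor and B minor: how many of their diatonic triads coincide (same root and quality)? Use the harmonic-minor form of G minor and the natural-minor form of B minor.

Diatonic triads of G minor (harmonic minor): Gm (i), Adim (ii°), Bbaug (III+), Cm (iv), D (V), Eb (VI), F#dim (vii°).
Diatonic triads of B minor (natural minor): Bm (i), C#dim (ii°), D (III), Em (iv), F#m (v), G (VI), A (VII).
Matching root and quality in both lists: D.
That gives 1 common triad.

1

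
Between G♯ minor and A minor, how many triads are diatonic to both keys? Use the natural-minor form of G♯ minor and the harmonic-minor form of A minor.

Diatonic triads of G♯ minor (natural minor): G♯ minor (i), A♯ diminished (ii°), B major (III), C♯ minor (iv), D♯ minor (v), E major (VI), F♯ major (VII).
Diatonic triads of A minor (harmonic minor): A minor (i), B diminished (ii°), C augmented (III+), D minor (iv), E major (V), F major (VI), G♯ diminished (vii°).
Matching root and quality in both lists: E major.
That gives 1 common triad.

1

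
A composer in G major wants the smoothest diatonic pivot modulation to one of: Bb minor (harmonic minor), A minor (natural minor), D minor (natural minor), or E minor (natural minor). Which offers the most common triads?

E minor

Triads of G major: G major (I), A minor (ii), B minor (iii), C major (IV), D major (V), E minor (vi), F# diminished (vii°).
Bb minor (harmonic minor) shares 0: none.
A minor (natural minor) shares 4: G, Am, C, Em.
D minor (natural minor) shares 2: Am, C.
E minor (natural minor) shares 7: G, Am, Bm, C, D, Em, F#dim.
The most common triads (7) are shared with E minor.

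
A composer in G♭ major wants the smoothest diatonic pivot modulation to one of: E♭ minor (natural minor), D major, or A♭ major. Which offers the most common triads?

E♭ minor

Triads of G♭ major: G♭ (I), A♭m (ii), B♭m (iii), C♭ (IV), D♭ (V), E♭m (vi), Fdim (vii°).
E♭ minor (natural minor) shares 7: G♭, A♭m, B♭m, C♭, D♭, E♭m, Fdim.
D major shares 0: none.
A♭ major shares 2: B♭m, D♭.
The most common triads (7) are shared with E♭ minor.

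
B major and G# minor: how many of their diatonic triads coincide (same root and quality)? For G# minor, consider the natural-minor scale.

Diatonic triads of B major: B (I), C#m (ii), D#m (iii), E (IV), F# (V), G#m (vi), A#dim (vii°).
Diatonic triads of G# minor (natural minor): G#m (i), A#dim (ii°), B (III), C#m (iv), D#m (v), E (VI), F# (VII).
Matching root and quality in both lists: B, C#m, D#m, E, F#, G#m, A#dim.
That gives 7 common triads.

7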